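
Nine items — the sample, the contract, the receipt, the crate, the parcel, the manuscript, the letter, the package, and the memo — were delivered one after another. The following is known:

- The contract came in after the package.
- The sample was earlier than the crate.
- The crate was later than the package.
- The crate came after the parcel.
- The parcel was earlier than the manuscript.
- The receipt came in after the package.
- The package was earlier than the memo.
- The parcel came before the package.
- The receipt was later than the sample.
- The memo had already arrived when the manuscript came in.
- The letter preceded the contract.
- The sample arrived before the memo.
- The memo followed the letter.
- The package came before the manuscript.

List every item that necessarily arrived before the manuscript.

Directly stated before the manuscript: the memo, the package, and the parcel.
The letter reaches the manuscript via the letter → the memo → the manuscript.
The sample reaches the manuscript via the sample → the memo → the manuscript.

the letter, the memo, the package, the parcel, the sample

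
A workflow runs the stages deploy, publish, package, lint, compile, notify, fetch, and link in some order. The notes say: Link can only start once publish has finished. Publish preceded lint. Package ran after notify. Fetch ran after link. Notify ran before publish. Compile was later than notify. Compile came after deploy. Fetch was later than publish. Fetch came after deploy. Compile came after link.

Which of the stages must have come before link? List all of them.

Directly stated before link: publish.
Notify reaches link via notify → publish → link.

notify, publish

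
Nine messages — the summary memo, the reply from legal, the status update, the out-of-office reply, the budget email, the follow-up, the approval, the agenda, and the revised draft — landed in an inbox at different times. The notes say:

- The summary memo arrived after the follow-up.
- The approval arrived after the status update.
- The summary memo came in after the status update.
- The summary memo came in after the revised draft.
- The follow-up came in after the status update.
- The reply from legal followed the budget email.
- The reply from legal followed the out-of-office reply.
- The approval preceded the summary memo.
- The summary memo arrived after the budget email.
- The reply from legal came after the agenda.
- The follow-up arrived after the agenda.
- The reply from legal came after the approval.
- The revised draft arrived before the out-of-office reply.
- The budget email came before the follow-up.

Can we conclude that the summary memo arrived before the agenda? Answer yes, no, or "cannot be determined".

Tracing the constraints gives the agenda → the follow-up → the summary memo, so the agenda must come before the summary memo.
That means the summary memo cannot be before the agenda.

no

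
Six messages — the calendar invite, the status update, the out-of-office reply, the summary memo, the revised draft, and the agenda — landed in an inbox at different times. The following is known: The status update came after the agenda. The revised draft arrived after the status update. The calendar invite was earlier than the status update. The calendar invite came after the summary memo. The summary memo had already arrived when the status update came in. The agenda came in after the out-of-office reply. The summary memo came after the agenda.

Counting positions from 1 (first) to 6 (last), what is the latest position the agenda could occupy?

The agenda must come before the calendar invite, the revised draft, the status update, and the summary memo — 4 messages forced after it.
Everything else can be placed before the agenda in some valid order, so the agenda can sit as late as position 6 − 4 = 2.

2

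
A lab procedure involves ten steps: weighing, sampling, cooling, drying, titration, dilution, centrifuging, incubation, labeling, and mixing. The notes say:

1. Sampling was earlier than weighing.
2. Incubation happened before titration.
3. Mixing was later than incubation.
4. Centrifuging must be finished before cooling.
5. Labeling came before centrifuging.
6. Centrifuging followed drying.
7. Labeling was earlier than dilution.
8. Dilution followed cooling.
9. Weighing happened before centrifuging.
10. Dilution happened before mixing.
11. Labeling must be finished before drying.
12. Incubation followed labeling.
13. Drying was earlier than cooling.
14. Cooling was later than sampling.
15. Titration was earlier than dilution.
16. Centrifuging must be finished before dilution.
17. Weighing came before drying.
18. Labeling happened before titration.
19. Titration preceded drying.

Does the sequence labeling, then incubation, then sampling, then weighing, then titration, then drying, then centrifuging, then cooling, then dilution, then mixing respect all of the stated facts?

yes

Check each stated constraint against the proposed order — e.g. labeling is ahead of dilution; incubation is ahead of mixing. Every pair is in the required order; nothing is violated.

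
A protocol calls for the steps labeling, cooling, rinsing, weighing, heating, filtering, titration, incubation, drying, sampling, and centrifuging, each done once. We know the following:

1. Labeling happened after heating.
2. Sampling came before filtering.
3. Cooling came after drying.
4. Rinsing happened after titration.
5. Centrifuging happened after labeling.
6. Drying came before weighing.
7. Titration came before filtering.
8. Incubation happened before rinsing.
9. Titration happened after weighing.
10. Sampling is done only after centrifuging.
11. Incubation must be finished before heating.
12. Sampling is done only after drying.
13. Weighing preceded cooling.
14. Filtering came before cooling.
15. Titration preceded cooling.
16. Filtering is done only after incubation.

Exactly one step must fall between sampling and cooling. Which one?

filtering

Tracing the constraints gives sampling → filtering → cooling, so filtering sits after sampling and before cooling.
No other step is forced both after sampling and before cooling.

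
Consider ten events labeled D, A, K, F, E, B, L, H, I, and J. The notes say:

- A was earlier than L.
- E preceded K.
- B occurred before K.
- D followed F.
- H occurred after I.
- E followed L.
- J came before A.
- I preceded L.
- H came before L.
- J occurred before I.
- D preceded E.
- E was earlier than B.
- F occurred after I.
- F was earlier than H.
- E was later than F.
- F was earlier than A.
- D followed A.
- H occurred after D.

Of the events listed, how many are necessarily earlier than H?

5

Directly stated before H: D, F, and I.
A reaches H via A → D → H.
J reaches H via J → I → H.
No chain forces L (or any of the others) ahead of H.
That's A, D, F, I, and J — 5 in all.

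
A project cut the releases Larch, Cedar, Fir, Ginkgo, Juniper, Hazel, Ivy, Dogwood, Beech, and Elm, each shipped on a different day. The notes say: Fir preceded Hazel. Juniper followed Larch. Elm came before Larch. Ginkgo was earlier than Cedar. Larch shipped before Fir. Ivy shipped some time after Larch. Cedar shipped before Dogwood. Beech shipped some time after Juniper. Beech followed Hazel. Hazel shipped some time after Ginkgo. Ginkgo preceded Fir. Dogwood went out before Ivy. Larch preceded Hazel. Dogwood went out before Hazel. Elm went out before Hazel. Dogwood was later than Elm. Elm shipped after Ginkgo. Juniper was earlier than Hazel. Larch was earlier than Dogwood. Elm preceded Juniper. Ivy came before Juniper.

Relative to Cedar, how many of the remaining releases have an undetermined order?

3

Forced before Cedar: Ginkgo; forced after Cedar: Beech, Dogwood, Hazel, Ivy, and Juniper.
That leaves Elm, Fir, and Larch with no forced order relative to Cedar — 3.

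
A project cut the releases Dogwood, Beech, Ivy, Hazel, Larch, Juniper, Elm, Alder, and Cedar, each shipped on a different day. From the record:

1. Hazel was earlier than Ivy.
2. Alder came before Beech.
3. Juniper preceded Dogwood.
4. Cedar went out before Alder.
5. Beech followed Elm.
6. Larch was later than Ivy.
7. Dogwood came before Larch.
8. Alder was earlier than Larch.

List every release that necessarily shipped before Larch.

Alder, Cedar, Dogwood, Hazel, Ivy, Juniper

Directly stated before Larch: Alder, Dogwood, and Ivy.
Cedar reaches Larch via Cedar → Alder → Larch.
Hazel reaches Larch via Hazel → Ivy → Larch.
Juniper reaches Larch via Juniper → Dogwood → Larch.
No chain forces Beech (or any of the others) ahead of Larch.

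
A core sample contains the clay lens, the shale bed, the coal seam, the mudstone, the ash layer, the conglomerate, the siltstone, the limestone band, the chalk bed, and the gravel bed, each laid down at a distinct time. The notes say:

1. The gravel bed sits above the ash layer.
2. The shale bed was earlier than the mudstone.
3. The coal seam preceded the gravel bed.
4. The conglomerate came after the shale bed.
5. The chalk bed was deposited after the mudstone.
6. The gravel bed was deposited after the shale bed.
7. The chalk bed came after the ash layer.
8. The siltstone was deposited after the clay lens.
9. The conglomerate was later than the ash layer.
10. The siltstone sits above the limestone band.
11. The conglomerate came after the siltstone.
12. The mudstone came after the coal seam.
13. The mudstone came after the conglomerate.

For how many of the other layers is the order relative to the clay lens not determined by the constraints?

5

Forced after the clay lens: the chalk bed, the conglomerate, the mudstone, and the siltstone.
That leaves the ash layer, the coal seam, the gravel bed, the limestone band, and the shale bed with no forced order relative to the clay lens — 5.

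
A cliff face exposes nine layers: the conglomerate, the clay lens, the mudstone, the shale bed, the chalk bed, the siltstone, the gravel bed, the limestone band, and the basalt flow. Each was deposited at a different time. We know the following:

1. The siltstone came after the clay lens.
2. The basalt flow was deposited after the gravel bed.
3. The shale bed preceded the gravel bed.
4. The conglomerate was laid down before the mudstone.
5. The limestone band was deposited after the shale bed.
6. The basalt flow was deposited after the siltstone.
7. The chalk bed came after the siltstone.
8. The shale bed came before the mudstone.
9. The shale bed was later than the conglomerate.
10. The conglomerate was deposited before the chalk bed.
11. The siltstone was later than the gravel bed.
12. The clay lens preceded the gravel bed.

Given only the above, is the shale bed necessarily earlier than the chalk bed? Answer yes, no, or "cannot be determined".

Chain the constraints: the shale bed → the gravel bed → the siltstone → the chalk bed. Each link is directly stated, so the shale bed comes before the chalk bed.

yes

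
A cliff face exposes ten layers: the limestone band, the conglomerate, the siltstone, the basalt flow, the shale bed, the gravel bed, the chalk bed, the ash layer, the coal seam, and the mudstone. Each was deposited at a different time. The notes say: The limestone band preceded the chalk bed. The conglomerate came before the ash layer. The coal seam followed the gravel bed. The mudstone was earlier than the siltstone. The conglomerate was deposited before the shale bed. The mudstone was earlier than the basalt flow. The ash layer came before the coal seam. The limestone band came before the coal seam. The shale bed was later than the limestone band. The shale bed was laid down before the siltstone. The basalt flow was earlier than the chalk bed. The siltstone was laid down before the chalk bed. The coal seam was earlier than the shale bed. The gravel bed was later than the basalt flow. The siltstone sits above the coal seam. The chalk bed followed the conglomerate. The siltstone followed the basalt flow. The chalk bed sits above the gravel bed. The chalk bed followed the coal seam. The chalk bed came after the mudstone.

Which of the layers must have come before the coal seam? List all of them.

the ash layer, the basalt flow, the conglomerate, the gravel bed, the limestone band, the mudstone

Directly stated before the coal seam: the ash layer, the gravel bed, and the limestone band.
The basalt flow reaches the coal seam via the basalt flow → the gravel bed → the coal seam.
The conglomerate reaches the coal seam via the conglomerate → the ash layer → the coal seam.
The mudstone reaches the coal seam via the mudstone → the basalt flow → the gravel bed → the coal seam.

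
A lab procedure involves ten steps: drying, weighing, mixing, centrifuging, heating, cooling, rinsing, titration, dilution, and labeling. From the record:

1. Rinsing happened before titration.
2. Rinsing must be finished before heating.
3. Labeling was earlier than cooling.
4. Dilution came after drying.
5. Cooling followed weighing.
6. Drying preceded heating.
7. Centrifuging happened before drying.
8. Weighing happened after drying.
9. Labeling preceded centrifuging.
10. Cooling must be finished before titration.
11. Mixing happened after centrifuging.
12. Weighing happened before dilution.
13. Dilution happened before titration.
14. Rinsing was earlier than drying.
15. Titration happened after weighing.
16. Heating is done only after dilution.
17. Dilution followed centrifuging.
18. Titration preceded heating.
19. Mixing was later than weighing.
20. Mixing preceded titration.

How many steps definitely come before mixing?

Directly stated before mixing: centrifuging and weighing.
Drying reaches mixing via drying → weighing → mixing.
Labeling reaches mixing via labeling → centrifuging → mixing.
Rinsing reaches mixing via rinsing → drying → weighing → mixing.
No chain forces cooling (or any of the others) ahead of mixing.
That's centrifuging, drying, labeling, rinsing, and weighing — 5 in all.

5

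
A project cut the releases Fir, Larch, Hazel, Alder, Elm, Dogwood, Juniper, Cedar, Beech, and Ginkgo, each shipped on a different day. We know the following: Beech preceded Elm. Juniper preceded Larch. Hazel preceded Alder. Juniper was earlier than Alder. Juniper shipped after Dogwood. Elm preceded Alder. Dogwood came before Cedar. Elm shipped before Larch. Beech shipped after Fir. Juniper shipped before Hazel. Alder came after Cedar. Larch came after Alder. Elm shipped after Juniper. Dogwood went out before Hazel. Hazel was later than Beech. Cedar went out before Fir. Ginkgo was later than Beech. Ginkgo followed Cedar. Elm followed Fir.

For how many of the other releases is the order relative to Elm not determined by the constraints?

2

Forced before Elm: Beech, Cedar, Dogwood, Fir, and Juniper; forced after Elm: Alder and Larch.
That leaves Ginkgo and Hazel with no forced order relative to Elm — 2.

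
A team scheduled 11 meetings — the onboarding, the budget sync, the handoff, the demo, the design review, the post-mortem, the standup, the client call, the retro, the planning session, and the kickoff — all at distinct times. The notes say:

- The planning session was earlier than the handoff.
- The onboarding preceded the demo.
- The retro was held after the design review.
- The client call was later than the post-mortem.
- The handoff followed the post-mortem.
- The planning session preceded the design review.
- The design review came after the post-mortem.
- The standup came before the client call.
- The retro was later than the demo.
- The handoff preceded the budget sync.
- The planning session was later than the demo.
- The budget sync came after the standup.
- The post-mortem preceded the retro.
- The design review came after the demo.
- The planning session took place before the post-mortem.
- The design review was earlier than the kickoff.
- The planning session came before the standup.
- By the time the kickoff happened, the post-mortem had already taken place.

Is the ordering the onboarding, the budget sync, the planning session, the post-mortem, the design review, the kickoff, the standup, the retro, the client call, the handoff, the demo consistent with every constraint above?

The constraints require the demo before the retro, but in the proposed sequence the retro appears ahead of the demo. That one violation is enough.

no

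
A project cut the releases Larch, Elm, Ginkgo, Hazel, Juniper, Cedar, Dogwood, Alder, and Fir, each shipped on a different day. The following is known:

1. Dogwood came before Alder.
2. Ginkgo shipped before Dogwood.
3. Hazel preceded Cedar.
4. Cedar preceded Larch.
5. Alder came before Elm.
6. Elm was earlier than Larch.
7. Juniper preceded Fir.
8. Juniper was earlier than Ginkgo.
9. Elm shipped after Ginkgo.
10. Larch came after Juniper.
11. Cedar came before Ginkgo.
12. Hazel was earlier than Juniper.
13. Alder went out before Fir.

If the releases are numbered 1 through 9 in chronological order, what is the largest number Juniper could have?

3

Juniper must come before Alder, Dogwood, Elm, Fir, Ginkgo, and Larch — 6 releases forced after it.
Everything else can be placed before Juniper in some valid order, so Juniper can sit as late as position 9 − 6 = 3.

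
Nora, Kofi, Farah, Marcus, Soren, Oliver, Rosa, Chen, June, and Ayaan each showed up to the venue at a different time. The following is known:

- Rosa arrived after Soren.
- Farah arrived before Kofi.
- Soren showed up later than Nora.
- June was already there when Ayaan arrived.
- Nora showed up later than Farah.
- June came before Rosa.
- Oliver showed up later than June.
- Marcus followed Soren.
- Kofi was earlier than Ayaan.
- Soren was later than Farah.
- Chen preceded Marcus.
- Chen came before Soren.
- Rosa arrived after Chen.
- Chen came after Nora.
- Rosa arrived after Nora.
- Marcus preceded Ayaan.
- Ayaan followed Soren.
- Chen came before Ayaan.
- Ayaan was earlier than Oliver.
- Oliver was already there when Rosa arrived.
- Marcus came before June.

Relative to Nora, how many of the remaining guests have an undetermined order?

1

Forced before Nora: Farah; forced after Nora: Ayaan, Chen, June, Marcus, Oliver, Rosa, and Soren.
That leaves Kofi with no forced order relative to Nora — 1.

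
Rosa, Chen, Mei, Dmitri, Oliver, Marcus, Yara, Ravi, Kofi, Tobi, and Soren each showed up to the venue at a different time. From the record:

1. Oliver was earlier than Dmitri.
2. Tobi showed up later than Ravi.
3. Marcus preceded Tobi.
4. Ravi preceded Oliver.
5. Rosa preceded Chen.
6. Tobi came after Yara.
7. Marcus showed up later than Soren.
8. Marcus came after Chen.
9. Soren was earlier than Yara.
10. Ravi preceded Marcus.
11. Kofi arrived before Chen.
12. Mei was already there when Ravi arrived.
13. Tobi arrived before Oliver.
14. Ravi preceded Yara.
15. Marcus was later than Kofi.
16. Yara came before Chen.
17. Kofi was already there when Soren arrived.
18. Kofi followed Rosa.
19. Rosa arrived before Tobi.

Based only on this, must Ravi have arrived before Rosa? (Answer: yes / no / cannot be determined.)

No chain of stated constraints runs from Ravi to Rosa, and none runs from Rosa to Ravi either.
So the relative order of Ravi and Rosa is not fixed by the given facts.

cannot be determined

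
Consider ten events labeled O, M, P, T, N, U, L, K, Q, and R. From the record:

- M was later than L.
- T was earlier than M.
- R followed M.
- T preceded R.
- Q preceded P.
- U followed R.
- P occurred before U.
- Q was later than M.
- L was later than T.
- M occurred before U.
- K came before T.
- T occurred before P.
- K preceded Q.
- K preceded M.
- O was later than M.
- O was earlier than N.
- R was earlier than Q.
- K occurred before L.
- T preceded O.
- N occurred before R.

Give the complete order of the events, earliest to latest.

The constraints fix every adjacent pair, so only one ordering works:
K → T → L → M → O → N → R → Q → P → U.

K, T, L, M, O, N, R, Q, P, U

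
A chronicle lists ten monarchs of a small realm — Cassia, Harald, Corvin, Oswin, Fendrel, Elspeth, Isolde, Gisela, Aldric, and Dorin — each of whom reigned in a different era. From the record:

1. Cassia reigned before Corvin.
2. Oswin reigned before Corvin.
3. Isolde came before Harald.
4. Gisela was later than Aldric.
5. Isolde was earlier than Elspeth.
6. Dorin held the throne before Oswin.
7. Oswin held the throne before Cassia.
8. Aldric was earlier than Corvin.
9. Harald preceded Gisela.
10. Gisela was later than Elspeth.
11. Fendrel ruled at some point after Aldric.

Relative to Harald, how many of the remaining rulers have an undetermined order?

7

Forced before Harald: Isolde; forced after Harald: Gisela.
That leaves Aldric, Cassia, Corvin, Dorin, Elspeth, Fendrel, and Oswin with no forced order relative to Harald — 7.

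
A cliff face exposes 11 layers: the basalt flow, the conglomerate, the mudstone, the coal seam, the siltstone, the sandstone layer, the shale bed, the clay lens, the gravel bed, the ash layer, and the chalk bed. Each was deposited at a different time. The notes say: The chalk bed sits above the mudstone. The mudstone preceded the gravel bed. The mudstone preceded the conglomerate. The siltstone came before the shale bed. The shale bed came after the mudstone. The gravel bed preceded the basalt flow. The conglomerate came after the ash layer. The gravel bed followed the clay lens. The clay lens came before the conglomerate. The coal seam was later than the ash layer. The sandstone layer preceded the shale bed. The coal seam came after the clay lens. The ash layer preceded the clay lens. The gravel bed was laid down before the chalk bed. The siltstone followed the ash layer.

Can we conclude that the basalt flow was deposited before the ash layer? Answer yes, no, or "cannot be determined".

no

Tracing the constraints gives the ash layer → the clay lens → the gravel bed → the basalt flow, so the ash layer must come before the basalt flow.
That means the basalt flow cannot be before the ash layer.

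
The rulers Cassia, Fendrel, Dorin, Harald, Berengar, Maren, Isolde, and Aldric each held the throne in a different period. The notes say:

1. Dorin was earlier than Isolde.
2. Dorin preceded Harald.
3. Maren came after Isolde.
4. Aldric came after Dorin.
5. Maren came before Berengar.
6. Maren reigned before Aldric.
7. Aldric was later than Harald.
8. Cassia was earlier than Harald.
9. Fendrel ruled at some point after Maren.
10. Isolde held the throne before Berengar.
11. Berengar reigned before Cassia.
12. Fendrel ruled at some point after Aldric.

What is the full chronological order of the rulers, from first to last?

The constraints fix every adjacent pair, so only one ordering works:
Dorin → Isolde → Maren → Berengar → Cassia → Harald → Aldric → Fendrel.

Dorin, Isolde, Maren, Berengar, Cassia, Harald, Aldric, Fendrel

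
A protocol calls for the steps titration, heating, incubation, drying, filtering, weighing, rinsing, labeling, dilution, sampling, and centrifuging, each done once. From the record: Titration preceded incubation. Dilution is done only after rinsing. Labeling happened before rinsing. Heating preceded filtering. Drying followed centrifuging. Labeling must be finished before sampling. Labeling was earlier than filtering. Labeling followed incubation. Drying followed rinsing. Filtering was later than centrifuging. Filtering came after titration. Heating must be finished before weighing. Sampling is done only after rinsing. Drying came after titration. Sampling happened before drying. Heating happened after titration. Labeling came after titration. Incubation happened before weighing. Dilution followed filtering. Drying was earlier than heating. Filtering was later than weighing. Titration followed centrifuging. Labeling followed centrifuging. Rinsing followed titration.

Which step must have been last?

dilution

Every other step has a chain of constraints placing it before dilution, so dilution is last.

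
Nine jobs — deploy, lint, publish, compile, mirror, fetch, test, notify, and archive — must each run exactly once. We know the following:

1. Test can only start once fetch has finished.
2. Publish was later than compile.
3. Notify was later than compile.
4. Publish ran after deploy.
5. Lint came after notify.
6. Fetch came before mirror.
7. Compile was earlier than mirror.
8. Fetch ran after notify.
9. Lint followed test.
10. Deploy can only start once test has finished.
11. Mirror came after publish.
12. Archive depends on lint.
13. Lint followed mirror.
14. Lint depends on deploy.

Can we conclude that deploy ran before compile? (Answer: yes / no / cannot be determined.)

Tracing the constraints gives compile → notify → fetch → test → deploy, so compile must come before deploy.
That means deploy cannot be before compile.

no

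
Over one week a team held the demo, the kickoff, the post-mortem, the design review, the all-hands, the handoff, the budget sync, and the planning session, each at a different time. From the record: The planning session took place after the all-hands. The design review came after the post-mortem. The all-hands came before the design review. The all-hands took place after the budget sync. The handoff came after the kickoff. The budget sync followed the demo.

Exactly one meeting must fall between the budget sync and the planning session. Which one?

Tracing the constraints gives the budget sync → the all-hands → the planning session, so the all-hands sits after the budget sync and before the planning session.
No other meeting is forced both after the budget sync and before the planning session.

the all-hands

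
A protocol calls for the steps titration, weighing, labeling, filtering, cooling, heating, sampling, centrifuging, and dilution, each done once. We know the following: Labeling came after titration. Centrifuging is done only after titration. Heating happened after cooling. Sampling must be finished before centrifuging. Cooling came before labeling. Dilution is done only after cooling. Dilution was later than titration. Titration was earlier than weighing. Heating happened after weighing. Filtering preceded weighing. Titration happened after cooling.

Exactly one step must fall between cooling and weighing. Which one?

Tracing the constraints gives cooling → titration → weighing, so titration sits after cooling and before weighing.
No other step is forced both after cooling and before weighing.

titration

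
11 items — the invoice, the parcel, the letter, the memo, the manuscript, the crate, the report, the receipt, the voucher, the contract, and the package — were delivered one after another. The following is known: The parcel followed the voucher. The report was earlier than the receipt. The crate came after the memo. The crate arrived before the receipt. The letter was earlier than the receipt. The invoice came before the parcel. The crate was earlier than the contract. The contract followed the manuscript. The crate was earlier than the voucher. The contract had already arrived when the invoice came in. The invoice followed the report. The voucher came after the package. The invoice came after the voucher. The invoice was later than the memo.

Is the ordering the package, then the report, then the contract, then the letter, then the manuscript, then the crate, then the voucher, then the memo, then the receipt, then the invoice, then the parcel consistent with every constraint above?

no

The constraints require the manuscript before the contract, but in the proposed sequence the contract appears ahead of the manuscript. That one violation is enough.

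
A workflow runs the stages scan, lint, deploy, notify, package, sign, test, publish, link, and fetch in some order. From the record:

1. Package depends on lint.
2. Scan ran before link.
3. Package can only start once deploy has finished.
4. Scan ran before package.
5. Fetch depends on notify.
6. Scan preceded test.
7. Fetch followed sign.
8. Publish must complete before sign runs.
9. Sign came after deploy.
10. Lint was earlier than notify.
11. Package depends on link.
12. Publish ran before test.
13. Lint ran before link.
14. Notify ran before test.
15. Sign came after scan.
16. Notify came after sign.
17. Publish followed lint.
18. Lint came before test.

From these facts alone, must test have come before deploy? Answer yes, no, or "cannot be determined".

no

Tracing the constraints gives deploy → sign → notify → test, so deploy must come before test.
That means test cannot be before deploy.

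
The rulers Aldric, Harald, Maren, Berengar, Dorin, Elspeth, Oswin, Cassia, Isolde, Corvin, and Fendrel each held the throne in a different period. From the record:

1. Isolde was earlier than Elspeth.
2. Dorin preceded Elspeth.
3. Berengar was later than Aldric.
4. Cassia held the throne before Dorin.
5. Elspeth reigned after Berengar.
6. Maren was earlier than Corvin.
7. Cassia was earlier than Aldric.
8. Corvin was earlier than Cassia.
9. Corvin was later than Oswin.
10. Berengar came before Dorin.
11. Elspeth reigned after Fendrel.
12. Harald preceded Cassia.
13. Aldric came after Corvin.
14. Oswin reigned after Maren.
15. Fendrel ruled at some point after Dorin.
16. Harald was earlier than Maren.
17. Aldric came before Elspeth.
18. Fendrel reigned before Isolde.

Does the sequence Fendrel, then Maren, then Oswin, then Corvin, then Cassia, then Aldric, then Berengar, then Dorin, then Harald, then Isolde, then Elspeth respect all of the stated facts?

no

The constraints require Dorin before Fendrel, but in the proposed sequence Fendrel appears ahead of Dorin. That one violation is enough.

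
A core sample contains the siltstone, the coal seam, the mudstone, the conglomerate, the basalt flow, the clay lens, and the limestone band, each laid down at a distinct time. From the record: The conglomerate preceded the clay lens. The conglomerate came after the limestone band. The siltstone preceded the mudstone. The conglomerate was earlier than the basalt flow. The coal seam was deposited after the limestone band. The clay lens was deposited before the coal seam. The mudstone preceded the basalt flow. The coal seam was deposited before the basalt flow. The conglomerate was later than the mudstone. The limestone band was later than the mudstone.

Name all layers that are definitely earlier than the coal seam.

Directly stated before the coal seam: the clay lens and the limestone band.
The conglomerate reaches the coal seam via the conglomerate → the clay lens → the coal seam.
The mudstone reaches the coal seam via the mudstone → the limestone band → the coal seam.
The siltstone reaches the coal seam via the siltstone → the mudstone → the limestone band → the coal seam.

the clay lens, the conglomerate, the limestone band, the mudstone, the siltstone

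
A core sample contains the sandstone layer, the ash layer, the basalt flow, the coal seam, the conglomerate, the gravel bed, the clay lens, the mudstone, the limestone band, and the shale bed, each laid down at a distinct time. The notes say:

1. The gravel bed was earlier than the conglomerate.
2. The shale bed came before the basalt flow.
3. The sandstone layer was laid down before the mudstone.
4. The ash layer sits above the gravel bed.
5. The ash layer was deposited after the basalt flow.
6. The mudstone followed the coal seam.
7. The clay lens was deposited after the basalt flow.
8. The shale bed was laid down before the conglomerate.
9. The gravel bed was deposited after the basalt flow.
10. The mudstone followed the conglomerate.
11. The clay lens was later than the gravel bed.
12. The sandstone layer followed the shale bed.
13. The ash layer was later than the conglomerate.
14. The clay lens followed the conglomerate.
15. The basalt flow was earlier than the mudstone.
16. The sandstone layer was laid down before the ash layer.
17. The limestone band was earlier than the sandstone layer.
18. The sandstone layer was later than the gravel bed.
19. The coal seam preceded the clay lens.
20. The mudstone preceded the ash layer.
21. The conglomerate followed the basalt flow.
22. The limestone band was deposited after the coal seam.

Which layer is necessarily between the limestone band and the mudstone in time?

the sandstone layer

Tracing the constraints gives the limestone band → the sandstone layer → the mudstone, so the sandstone layer sits after the limestone band and before the mudstone.
No other layer is forced both after the limestone band and before the mudstone.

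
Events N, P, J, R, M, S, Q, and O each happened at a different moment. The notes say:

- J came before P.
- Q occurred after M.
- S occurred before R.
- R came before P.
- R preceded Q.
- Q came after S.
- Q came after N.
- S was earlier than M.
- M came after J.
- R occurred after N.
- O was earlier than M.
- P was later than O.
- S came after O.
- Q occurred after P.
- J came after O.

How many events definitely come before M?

3

Directly stated before M: J, O, and S.
No chain forces Q (or any of the others) ahead of M.
That's J, O, and S — 3 in all.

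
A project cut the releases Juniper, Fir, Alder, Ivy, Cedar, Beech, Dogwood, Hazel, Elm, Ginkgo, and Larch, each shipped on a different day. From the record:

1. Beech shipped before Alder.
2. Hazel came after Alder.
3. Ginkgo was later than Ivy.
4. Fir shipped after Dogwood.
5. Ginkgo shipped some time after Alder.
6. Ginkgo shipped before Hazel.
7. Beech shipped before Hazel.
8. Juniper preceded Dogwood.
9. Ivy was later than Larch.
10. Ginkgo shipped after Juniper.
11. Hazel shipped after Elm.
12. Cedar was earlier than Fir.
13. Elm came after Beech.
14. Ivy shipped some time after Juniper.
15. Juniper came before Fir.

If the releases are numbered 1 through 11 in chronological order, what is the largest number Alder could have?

Alder must come before Ginkgo and Hazel — 2 releases forced after it.
Everything else can be placed before Alder in some valid order, so Alder can sit as late as position 11 − 2 = 9.

9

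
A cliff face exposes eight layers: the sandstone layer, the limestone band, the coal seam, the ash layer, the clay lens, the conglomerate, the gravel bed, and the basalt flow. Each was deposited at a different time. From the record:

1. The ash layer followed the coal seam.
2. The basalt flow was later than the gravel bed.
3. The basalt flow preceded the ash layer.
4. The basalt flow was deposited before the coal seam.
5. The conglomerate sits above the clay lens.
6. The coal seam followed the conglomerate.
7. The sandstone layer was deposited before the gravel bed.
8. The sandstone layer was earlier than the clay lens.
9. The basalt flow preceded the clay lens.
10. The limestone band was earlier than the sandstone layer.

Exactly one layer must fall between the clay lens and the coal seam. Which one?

the conglomerate

Tracing the constraints gives the clay lens → the conglomerate → the coal seam, so the conglomerate sits after the clay lens and before the coal seam.
No other layer is forced both after the clay lens and before the coal seam.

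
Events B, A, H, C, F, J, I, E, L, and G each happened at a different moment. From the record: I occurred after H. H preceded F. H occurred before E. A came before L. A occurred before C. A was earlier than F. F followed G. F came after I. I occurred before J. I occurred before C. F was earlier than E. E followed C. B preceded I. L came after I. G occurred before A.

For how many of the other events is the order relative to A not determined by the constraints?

4

Forced before A: G; forced after A: C, E, F, and L.
That leaves B, H, I, and J with no forced order relative to A — 4.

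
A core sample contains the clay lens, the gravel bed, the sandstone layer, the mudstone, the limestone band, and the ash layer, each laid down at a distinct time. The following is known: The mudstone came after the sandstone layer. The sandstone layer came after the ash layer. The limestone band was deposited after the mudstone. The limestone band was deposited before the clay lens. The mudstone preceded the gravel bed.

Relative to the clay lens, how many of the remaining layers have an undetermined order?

1

Forced before the clay lens: the ash layer, the limestone band, the mudstone, and the sandstone layer.
That leaves the gravel bed with no forced order relative to the clay lens — 1.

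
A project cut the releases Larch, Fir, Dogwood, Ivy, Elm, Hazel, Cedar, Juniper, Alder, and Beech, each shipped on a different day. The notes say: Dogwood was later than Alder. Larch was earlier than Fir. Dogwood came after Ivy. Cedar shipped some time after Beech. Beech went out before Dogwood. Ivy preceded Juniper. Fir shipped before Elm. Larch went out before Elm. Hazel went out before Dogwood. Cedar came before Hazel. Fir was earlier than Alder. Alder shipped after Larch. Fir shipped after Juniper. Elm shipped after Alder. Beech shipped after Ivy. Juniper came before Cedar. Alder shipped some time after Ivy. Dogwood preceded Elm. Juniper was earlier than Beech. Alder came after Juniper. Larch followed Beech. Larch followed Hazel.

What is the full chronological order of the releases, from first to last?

The constraints fix every adjacent pair, so only one ordering works:
Ivy → Juniper → Beech → Cedar → Hazel → Larch → Fir → Alder → Dogwood → Elm.

Ivy, Juniper, Beech, Cedar, Hazel, Larch, Fir, Alder, Dogwood, Elm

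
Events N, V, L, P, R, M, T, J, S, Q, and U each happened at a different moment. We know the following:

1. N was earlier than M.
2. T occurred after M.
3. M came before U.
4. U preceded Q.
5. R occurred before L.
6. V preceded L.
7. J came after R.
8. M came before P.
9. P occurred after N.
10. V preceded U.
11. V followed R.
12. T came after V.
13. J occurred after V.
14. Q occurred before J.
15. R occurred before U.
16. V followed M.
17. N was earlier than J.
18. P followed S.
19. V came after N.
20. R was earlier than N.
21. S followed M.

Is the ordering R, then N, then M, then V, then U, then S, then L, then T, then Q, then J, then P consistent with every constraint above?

Check each stated constraint against the proposed order — e.g. R is ahead of J; N is ahead of P. Every pair is in the required order; nothing is violated.

yes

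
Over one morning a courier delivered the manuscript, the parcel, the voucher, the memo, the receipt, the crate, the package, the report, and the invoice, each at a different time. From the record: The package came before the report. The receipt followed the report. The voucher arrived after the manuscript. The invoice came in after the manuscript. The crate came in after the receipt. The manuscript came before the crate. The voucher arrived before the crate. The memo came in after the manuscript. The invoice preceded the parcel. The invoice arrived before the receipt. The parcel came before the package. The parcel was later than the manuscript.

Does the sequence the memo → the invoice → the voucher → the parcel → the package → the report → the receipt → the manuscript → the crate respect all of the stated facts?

no

The constraints require the manuscript before the parcel, but in the proposed sequence the parcel appears ahead of the manuscript. That one violation is enough.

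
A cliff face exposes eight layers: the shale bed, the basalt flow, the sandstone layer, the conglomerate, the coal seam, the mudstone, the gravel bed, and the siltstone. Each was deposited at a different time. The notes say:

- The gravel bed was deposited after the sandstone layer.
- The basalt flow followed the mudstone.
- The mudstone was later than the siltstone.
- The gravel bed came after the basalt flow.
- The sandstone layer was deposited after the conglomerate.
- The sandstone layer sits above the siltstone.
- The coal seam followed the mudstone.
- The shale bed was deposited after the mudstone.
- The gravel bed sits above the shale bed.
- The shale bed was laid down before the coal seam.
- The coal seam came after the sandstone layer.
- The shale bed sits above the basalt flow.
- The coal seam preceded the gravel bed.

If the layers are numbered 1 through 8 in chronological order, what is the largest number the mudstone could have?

The mudstone must come before the basalt flow, the coal seam, the gravel bed, and the shale bed — 4 layers forced after it.
Everything else can be placed before the mudstone in some valid order, so the mudstone can sit as late as position 8 − 4 = 4.

4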